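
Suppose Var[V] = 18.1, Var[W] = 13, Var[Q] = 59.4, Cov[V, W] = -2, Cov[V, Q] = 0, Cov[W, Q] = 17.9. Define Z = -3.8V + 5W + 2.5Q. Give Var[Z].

Var[Z] = 1481.114

Var[Z] = a²·Var[V] + b²·Var[W] + c²·Var[Q] + 2ab·Cov[V, W] + 2ac·Cov[V, Q] + 2bc·Cov[W, Q], with a = -3.8, b = 5, c = 2.5.
= 261.364 + 325 + 371.25 + 76 + 0 + 447.5
= 1481.114.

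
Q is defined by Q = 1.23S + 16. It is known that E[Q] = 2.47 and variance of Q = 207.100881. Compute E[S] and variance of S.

E[S] = -11, variance of S = 136.89

From Q = 1.23S + 16: E[Q] = a·E[S] + b, so E[S] = (E[Q] − b)/a = (2.47 − 16)/1.23 = -11.
variance of Q = a²·variance of S, so variance of S = 207.100881/1.23² = 136.89.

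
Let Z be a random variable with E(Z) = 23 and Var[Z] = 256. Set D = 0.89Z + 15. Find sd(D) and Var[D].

D = 0.89Z + 15 is linear with a = 0.89, b = 15.
sd(Z) = √256 = 16.
sd(D) = |a|·sd(Z) = |0.89|·16 = 14.24.
Var[D] = a²·Var[Z] = 0.89²·256 = 202.7776 (the additive constant 15 does not affect variance).

sd(D) = 14.24, Var[D] = 202.7776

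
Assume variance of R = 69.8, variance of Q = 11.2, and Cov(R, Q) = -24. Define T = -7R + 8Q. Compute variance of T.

variance of T = 6825

variance of T = a²·variance of R + b²·variance of Q + 2ab·Cov(R, Q) with a = -7, b = 8.
= (-7)²·69.8 + 8²·11.2 + 2·(-7)·8·(-24)
= 3420.2 + 716.8 + 2688 = 6825.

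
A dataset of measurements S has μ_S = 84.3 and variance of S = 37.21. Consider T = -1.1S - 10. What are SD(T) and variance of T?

T = -1.1S - 10 is linear with a = -1.1, b = -10.
SD(S) = √37.21 = 6.1.
SD(T) = |a|·SD(S) = |-1.1|·6.1 = 6.71.
variance of T = a²·variance of S = (-1.1)²·37.21 = 45.0241 (the additive constant -10 does not affect variance).

SD(T) = 6.71, variance of T = 45.0241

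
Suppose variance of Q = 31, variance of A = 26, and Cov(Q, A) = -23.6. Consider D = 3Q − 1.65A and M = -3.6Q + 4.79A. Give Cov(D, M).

By bilinearity, Cov(D, M) = ac·variance of Q + bd·variance of A + (ad+bc)·Cov(Q, A), with a=3, b=-1.65, c=-3.6, d=4.79.
ac·variance of Q = 3·(-3.6)·31 = -334.8
bd·variance of A = (-1.65)·4.79·26 = -205.491
(ad+bc)·Cov(Q, A) = (20.31)·(-23.6) = -479.316
Cov(D, M) = -334.8 + (-205.491) + (-479.316) = -1019.607.

Cov(D, M) = -1019.607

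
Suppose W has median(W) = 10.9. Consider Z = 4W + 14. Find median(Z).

A linear map preserves order up to sign, so median(Z) = a·median(W) + b = 4·10.9 + 14 = 57.6.

median(Z) = 57.6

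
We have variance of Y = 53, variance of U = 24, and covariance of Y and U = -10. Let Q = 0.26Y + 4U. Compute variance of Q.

variance of Q = 366.7828

variance of Q = a²·variance of Y + b²·variance of U + 2ab·covariance of Y and U with a = 0.26, b = 4.
= 0.26²·53 + 4²·24 + 2·0.26·4·(-10)
= 3.5828 + 384 + (-20.8) = 366.7828.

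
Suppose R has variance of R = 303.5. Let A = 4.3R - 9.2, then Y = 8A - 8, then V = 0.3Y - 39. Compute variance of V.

variance of V = 32323.4784

variance of A = 4.3²·303.5 = 5611.715.
variance of Y = 8²·5611.715 = 359149.76.
variance of V = 0.3²·359149.76 = 32323.4784.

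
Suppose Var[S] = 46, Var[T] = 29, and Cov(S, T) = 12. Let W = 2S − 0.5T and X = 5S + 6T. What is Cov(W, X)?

By bilinearity, Cov(W, X) = ac·Var[S] + bd·Var[T] + (ad+bc)·Cov(S, T), with a=2, b=-0.5, c=5, d=6.
ac·Var[S] = 2·5·46 = 460
bd·Var[T] = (-0.5)·6·29 = -87
(ad+bc)·Cov(S, T) = (9.5)·12 = 114
Cov(W, X) = 460 + (-87) + 114 = 487.

Cov(W, X) = 487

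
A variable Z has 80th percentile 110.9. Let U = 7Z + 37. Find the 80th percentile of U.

80th percentile of U = 813.3

Since a = 7 > 0 the transformation is increasing, so the 80th percentile of U = a·(P_{80} of Z) + b = 7·110.9 + 37 = 813.3.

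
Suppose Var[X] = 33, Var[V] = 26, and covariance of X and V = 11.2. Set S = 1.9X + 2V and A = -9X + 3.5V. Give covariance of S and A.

By bilinearity, covariance of S and A = ac·Var[X] + bd·Var[V] + (ad+bc)·covariance of X and V, with a=1.9, b=2, c=-9, d=3.5.
ac·Var[X] = 1.9·(-9)·33 = -564.3
bd·Var[V] = 2·3.5·26 = 182
(ad+bc)·covariance of X and V = (-11.35)·11.2 = -127.12
covariance of S and A = -564.3 + 182 + (-127.12) = -509.42.

covariance of S and A = -509.42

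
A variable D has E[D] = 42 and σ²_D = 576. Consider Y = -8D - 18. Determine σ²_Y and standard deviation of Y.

σ²_Y = 36864, standard deviation of Y = 192

Y = -8D - 18 is linear with a = -8, b = -18.
σ²_Y = a²·σ²_D = (-8)²·576 = 36864 (the additive constant -18 does not affect variance).
standard deviation of D = √576 = 24.
standard deviation of Y = |a|·standard deviation of D = |-8|·24 = 192.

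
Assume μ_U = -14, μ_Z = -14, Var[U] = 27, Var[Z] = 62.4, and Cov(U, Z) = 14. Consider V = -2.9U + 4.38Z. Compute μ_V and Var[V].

μ_V = (-2.9)·μ_U + 4.38·μ_Z = (-2.9)·(-14) + 4.38·(-14) = -20.72.
Var[V] = a²·Var[U] + b²·Var[Z] + 2ab·Cov(U, Z) with a = -2.9, b = 4.38.
= (-2.9)²·27 + 4.38²·62.4 + 2·(-2.9)·4.38·14
= 227.07 + 1197.10656 + (-355.656) = 1068.52056.

μ_V = -20.72, Var[V] = 1068.52056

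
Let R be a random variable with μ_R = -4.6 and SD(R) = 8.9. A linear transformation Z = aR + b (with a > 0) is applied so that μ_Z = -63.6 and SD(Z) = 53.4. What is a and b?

SD(Z) = a·SD(R) (a > 0), so a = 53.4/8.9 = 6.
μ_Z = a·μ_R + b, so b = -63.6 − 6·(-4.6) = -36.

a = 6, b = -36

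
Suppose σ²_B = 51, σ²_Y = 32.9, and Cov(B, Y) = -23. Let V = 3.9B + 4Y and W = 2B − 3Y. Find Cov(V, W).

Cov(V, W) = 88.1

By bilinearity, Cov(V, W) = ac·σ²_B + bd·σ²_Y + (ad+bc)·Cov(B, Y), with a=3.9, b=4, c=2, d=-3.
ac·σ²_B = 3.9·2·51 = 397.8
bd·σ²_Y = 4·(-3)·32.9 = -394.8
(ad+bc)·Cov(B, Y) = (-3.7)·(-23) = 85.1
Cov(V, W) = 397.8 + (-394.8) + 85.1 = 88.1.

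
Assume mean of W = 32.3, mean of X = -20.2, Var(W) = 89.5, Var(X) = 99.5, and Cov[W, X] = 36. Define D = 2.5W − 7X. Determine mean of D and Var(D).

mean of D = 222.15, Var(D) = 4174.875

mean of D = 2.5·mean of W + (-7)·mean of X = 2.5·32.3 + (-7)·(-20.2) = 222.15.
Var(D) = a²·Var(W) + b²·Var(X) + 2ab·Cov[W, X] with a = 2.5, b = -7.
= 2.5²·89.5 + (-7)²·99.5 + 2·2.5·(-7)·36
= 559.375 + 4875.5 + (-1260) = 4174.875.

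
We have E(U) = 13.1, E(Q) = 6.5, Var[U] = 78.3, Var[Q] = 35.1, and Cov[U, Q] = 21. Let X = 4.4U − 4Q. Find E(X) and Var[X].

E(X) = 31.64, Var[X] = 1338.288

E(X) = 4.4·E(U) + (-4)·E(Q) = 4.4·13.1 + (-4)·6.5 = 31.64.
Var[X] = a²·Var[U] + b²·Var[Q] + 2ab·Cov[U, Q] with a = 4.4, b = -4.
= 4.4²·78.3 + (-4)²·35.1 + 2·4.4·(-4)·21
= 1515.888 + 561.6 + (-739.2) = 1338.288.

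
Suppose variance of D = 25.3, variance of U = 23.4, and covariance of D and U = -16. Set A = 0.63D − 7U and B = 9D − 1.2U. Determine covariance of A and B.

covariance of A and B = 1360.107

By bilinearity, covariance of A and B = ac·variance of D + bd·variance of U + (ad+bc)·covariance of D and U, with a=0.63, b=-7, c=9, d=-1.2.
ac·variance of D = 0.63·9·25.3 = 143.451
bd·variance of U = (-7)·(-1.2)·23.4 = 196.56
(ad+bc)·covariance of D and U = (-63.756)·(-16) = 1020.096
covariance of A and B = 143.451 + 196.56 + 1020.096 = 1360.107.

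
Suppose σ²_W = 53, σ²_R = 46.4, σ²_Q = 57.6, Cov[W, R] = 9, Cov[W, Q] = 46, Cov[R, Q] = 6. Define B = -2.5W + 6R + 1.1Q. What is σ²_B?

σ²_B = a²·σ²_W + b²·σ²_R + c²·σ²_Q + 2ab·Cov[W, R] + 2ac·Cov[W, Q] + 2bc·Cov[R, Q], with a = -2.5, b = 6, c = 1.1.
= 331.25 + 1670.4 + 69.696 + (-270) + (-253) + 79.2
= 1627.546.

σ²_B = 1627.546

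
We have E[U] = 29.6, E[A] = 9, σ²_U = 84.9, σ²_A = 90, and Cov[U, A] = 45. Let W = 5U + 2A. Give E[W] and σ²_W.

E[W] = 5·E[U] + 2·E[A] = 5·29.6 + 2·9 = 166.
σ²_W = a²·σ²_U + b²·σ²_A + 2ab·Cov[U, A] with a = 5, b = 2.
= 5²·84.9 + 2²·90 + 2·5·2·45
= 2122.5 + 360 + 900 = 3382.5.

E[W] = 166, σ²_W = 3382.5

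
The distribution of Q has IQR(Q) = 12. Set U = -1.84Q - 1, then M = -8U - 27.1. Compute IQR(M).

IQR(U) = |-1.84|·12 = 22.08.
IQR(M) = |-8|·22.08 = 176.64.

IQR(M) = 176.64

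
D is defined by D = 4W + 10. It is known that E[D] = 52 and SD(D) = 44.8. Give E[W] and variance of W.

E[W] = 10.5, variance of W = 125.44

From D = 4W + 10: E[D] = a·E[W] + b, so E[W] = (E[D] − b)/a = (52 − 10)/4 = 10.5.
variance of D = 44.8² = 2007.04.
variance of D = a²·variance of W, so variance of W = 2007.04/4² = 125.44.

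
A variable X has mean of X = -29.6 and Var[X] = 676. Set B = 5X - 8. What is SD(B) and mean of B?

SD(B) = 130, mean of B = -156

B = 5X - 8 is linear with a = 5, b = -8.
SD(X) = √676 = 26.
SD(B) = |a|·SD(X) = |5|·26 = 130.
mean of B = a·mean of X + b = 5·(-29.6) + (-8) = -156.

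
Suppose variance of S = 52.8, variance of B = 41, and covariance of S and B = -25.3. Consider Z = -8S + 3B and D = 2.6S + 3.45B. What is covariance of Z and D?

covariance of Z and D = -172.95

By bilinearity, covariance of Z and D = ac·variance of S + bd·variance of B + (ad+bc)·covariance of S and B, with a=-8, b=3, c=2.6, d=3.45.
ac·variance of S = (-8)·2.6·52.8 = -1098.24
bd·variance of B = 3·3.45·41 = 424.35
(ad+bc)·covariance of S and B = (-19.8)·(-25.3) = 500.94
covariance of Z and D = -1098.24 + 424.35 + 500.94 = -172.95.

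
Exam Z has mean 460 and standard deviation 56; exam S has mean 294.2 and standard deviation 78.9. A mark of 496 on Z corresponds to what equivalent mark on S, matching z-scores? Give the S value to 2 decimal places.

S = 344.92

z = (496 − 460)/56 ≈ 0.6429.
S = 294.2 + z·78.9 = 294.2 + (496 − 460)·78.9/56 ≈ 344.92.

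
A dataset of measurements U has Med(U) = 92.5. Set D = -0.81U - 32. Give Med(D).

A linear map preserves order up to sign, so Med(D) = a·Med(U) + b = (-0.81)·92.5 + (-32) = -106.925.

Med(D) = -106.925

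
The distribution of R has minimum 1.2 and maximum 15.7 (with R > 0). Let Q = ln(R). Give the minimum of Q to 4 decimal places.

min(Q) = 0.1823

ln(R) is increasing on this domain, so min(Q) comes from min(R) = 1.2: min(Q) = ln(1.2) ≈ 0.1823.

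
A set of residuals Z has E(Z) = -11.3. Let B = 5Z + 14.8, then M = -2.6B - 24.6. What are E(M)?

E(B) = 5·(-11.3) + 14.8 = -41.7.
E(M) = (-2.6)·(-41.7) + (-24.6) = 83.82.

E(M) = 83.82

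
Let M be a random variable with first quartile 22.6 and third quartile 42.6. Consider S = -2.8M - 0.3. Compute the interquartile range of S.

IQR(S) = 56

IQR of M = Q3 − Q1 = 42.6 − 22.6 = 20.
Under S = aM + b, IQR(S) = |a|·IQR(M) = |-2.8|·20 = 56 (shifts cancel; spread scales by |a|).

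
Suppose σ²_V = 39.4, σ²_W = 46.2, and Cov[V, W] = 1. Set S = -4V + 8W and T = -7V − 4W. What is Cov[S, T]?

Cov[S, T] = -415.2

By bilinearity, Cov[S, T] = ac·σ²_V + bd·σ²_W + (ad+bc)·Cov[V, W], with a=-4, b=8, c=-7, d=-4.
ac·σ²_V = (-4)·(-7)·39.4 = 1103.2
bd·σ²_W = 8·(-4)·46.2 = -1478.4
(ad+bc)·Cov[V, W] = (-40)·1 = -40
Cov[S, T] = 1103.2 + (-1478.4) + (-40) = -415.2.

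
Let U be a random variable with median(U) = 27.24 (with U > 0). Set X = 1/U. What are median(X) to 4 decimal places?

median(X) = 0.0367

1/U is monotone on this domain, so median(X) = 1/(27.24) ≈ 0.0367.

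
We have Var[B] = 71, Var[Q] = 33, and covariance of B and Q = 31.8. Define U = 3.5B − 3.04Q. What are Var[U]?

Var[U] = a²·Var[B] + b²·Var[Q] + 2ab·covariance of B and Q with a = 3.5, b = -3.04.
= 3.5²·71 + (-3.04)²·33 + 2·3.5·(-3.04)·31.8
= 869.75 + 304.9728 + (-676.704) = 498.0188.

Var[U] = 498.0188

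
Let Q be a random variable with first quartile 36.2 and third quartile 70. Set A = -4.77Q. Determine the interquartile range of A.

IQR(A) = 161.226

IQR of Q = Q3 − Q1 = 70 − 36.2 = 33.8.
Under A = aQ + b, IQR(A) = |a|·IQR(Q) = |-4.77|·33.8 = 161.226 (shifts cancel; spread scales by |a|).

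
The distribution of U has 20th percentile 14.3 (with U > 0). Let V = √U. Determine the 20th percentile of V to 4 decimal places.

√U is increasing, so P_{20}(V) = g(P_{20}(U)) ≈ 3.7815.

20th percentile of V = 3.7815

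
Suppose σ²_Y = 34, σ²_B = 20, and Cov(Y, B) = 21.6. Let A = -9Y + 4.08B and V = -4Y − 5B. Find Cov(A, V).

Cov(A, V) = 1435.488

By bilinearity, Cov(A, V) = ac·σ²_Y + bd·σ²_B + (ad+bc)·Cov(Y, B), with a=-9, b=4.08, c=-4, d=-5.
ac·σ²_Y = (-9)·(-4)·34 = 1224
bd·σ²_B = 4.08·(-5)·20 = -408
(ad+bc)·Cov(Y, B) = (28.68)·21.6 = 619.488
Cov(A, V) = 1224 + (-408) + 619.488 = 1435.488.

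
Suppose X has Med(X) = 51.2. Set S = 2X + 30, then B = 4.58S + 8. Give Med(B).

Med(S) = 2·51.2 + 30 = 132.4.
Med(B) = 4.58·132.4 + 8 = 614.392.

Med(B) = 614.392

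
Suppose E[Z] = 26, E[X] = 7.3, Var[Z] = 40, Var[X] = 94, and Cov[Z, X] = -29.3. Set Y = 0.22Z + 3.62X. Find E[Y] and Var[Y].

E[Y] = 0.22·E[Z] + 3.62·E[X] = 0.22·26 + 3.62·7.3 = 32.146.
Var[Y] = a²·Var[Z] + b²·Var[X] + 2ab·Cov[Z, X] with a = 0.22, b = 3.62.
= 0.22²·40 + 3.62²·94 + 2·0.22·3.62·(-29.3)
= 1.936 + 1231.8136 + (-46.66904) = 1187.08056.

E[Y] = 32.146, Var[Y] = 1187.08056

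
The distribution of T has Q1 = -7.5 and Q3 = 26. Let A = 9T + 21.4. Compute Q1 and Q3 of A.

Q1(A) = -46.1, Q3(A) = 255.4

a = 9 > 0: Q1(A) = a·Q1(T)+b = -46.1, Q3(A) = a·Q3(T)+b = 255.4.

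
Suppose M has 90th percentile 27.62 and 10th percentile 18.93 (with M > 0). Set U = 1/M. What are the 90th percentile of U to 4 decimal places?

90th percentile of U = 0.0528

1/M is decreasing on M > 0, so percentile order reverses: P_{90}(U) uses P_{10}(M) = 18.93.
P_{90}(U) = 1/18.93 ≈ 0.0528.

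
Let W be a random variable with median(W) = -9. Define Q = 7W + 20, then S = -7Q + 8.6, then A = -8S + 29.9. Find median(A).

median(Q) = 7·(-9) + 20 = -43.
median(S) = (-7)·(-43) + 8.6 = 309.6.
median(A) = (-8)·309.6 + 29.9 = -2446.9.

median(A) = -2446.9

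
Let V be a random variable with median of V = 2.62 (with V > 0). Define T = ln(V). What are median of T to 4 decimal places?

median of T = 0.9632

ln(V) is monotone on this domain, so median of T = ln(2.62) ≈ 0.9632.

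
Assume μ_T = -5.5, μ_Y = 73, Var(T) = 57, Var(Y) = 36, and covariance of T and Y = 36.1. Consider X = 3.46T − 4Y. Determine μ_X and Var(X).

μ_X = 3.46·μ_T + (-4)·μ_Y = 3.46·(-5.5) + (-4)·73 = -311.03.
Var(X) = a²·Var(T) + b²·Var(Y) + 2ab·covariance of T and Y with a = 3.46, b = -4.
= 3.46²·57 + (-4)²·36 + 2·3.46·(-4)·36.1
= 682.3812 + 576 + (-999.248) = 259.1332.

μ_X = -311.03, Var(X) = 259.1332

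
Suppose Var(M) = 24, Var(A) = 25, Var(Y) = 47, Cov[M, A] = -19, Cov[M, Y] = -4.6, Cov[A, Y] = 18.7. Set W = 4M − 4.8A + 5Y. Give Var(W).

Var(W) = a²·Var(M) + b²·Var(A) + c²·Var(Y) + 2ab·Cov[M, A] + 2ac·Cov[M, Y] + 2bc·Cov[A, Y], with a = 4, b = -4.8, c = 5.
= 384 + 576 + 1175 + 729.6 + (-184) + (-897.6)
= 1783.

Var(W) = 1783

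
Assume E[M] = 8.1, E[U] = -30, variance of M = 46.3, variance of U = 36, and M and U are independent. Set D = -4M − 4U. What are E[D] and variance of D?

E[D] = (-4)·E[M] + (-4)·E[U] = (-4)·8.1 + (-4)·(-30) = 87.6.
variance of D = a²·variance of M + b²·variance of U + 2ab·Cov(M, U) with a = -4, b = -4.
Independence gives Cov(M, U) = 0.
= (-4)²·46.3 + (-4)²·36 + 2·(-4)·(-4)·0
= 740.8 + 576 + 0 = 1316.8.

E[D] = 87.6, variance of D = 1316.8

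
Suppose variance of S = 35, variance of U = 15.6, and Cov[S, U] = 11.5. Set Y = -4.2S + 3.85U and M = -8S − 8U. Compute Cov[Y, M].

Cov[Y, M] = 727.72

By bilinearity, Cov[Y, M] = ac·variance of S + bd·variance of U + (ad+bc)·Cov[S, U], with a=-4.2, b=3.85, c=-8, d=-8.
ac·variance of S = (-4.2)·(-8)·35 = 1176
bd·variance of U = 3.85·(-8)·15.6 = -480.48
(ad+bc)·Cov[S, U] = (2.8)·11.5 = 32.2
Cov[Y, M] = 1176 + (-480.48) + 32.2 = 727.72.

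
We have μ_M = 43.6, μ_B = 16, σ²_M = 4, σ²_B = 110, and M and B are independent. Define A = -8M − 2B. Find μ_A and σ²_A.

μ_A = -380.8, σ²_A = 696

μ_A = (-8)·μ_M + (-2)·μ_B = (-8)·43.6 + (-2)·16 = -380.8.
σ²_A = a²·σ²_M + b²·σ²_B + 2ab·Cov[M, B] with a = -8, b = -2.
Independence gives Cov[M, B] = 0.
= (-8)²·4 + (-2)²·110 + 2·(-8)·(-2)·0
= 256 + 440 + 0 = 696.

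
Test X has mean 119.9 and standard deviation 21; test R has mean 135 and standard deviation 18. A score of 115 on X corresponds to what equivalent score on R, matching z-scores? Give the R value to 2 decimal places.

R = 130.80

z = (115 − 119.9)/21 ≈ -0.2333.
R = 135 + z·18 = 135 + (115 − 119.9)·18/21 = 130.80.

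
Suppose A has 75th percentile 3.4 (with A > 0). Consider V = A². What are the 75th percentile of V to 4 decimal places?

75th percentile of V = 11.56

A² is increasing, so P_{75}(V) = g(P_{75}(A)) = 11.56.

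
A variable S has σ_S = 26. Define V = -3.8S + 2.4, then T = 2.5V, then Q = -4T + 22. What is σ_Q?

σ_Q = 988

σ_V = |-3.8|·26 = 98.8.
σ_T = |2.5|·98.8 = 247.
σ_Q = |-4|·247 = 988.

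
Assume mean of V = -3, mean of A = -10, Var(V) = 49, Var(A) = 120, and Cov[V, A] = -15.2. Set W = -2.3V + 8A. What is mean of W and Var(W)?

mean of W = -73.1, Var(W) = 8498.57

mean of W = (-2.3)·mean of V + 8·mean of A = (-2.3)·(-3) + 8·(-10) = -73.1.
Var(W) = a²·Var(V) + b²·Var(A) + 2ab·Cov[V, A] with a = -2.3, b = 8.
= (-2.3)²·49 + 8²·120 + 2·(-2.3)·8·(-15.2)
= 259.21 + 7680 + 559.36 = 8498.57.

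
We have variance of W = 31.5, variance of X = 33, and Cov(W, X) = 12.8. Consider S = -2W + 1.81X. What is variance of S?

variance of S = 141.4393

variance of S = a²·variance of W + b²·variance of X + 2ab·Cov(W, X) with a = -2, b = 1.81.
= (-2)²·31.5 + 1.81²·33 + 2·(-2)·1.81·12.8
= 126 + 108.1113 + (-92.672) = 141.4393.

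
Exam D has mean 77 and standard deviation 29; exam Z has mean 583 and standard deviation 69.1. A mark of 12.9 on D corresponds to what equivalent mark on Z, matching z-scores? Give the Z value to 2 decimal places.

Z = 430.27

z = (12.9 − 77)/29 ≈ -2.2103.
Z = 583 + z·69.1 = 583 + (12.9 − 77)·69.1/29 ≈ 430.27.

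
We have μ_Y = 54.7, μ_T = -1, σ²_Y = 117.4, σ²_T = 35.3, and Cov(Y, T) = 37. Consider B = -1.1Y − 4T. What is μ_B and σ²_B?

μ_B = (-1.1)·μ_Y + (-4)·μ_T = (-1.1)·54.7 + (-4)·(-1) = -56.17.
σ²_B = a²·σ²_Y + b²·σ²_T + 2ab·Cov(Y, T) with a = -1.1, b = -4.
= (-1.1)²·117.4 + (-4)²·35.3 + 2·(-1.1)·(-4)·37
= 142.054 + 564.8 + 325.6 = 1032.454.

μ_B = -56.17, σ²_B = 1032.454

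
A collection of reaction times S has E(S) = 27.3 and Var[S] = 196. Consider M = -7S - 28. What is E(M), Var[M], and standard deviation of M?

E(M) = -219.1, Var[M] = 9604, standard deviation of M = 98

M = -7S - 28 is linear with a = -7, b = -28.
E(M) = a·E(S) + b = (-7)·27.3 + (-28) = -219.1.
Var[M] = a²·Var[S] = (-7)²·196 = 9604 (the additive constant -28 does not affect variance).
standard deviation of S = √196 = 14.
standard deviation of M = |a|·standard deviation of S = |-7|·14 = 98.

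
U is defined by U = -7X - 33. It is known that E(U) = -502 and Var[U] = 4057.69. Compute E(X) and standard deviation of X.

E(X) = 67, standard deviation of X = 9.1

From U = -7X - 33: E(U) = a·E(X) + b, so E(X) = (E(U) − b)/a = (-502 − (-33))/(-7) = 67.
standard deviation of U = √4057.69 = 63.7.
standard deviation of U = |a|·standard deviation of X, so standard deviation of X = 63.7/|-7| = 9.1.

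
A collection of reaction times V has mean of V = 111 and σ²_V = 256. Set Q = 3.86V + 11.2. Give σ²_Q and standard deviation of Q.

σ²_Q = 3814.2976, standard deviation of Q = 61.76

Q = 3.86V + 11.2 is linear with a = 3.86, b = 11.2.
σ²_Q = a²·σ²_V = 3.86²·256 = 3814.2976 (the additive constant 11.2 does not affect variance).
standard deviation of V = √256 = 16.
standard deviation of Q = |a|·standard deviation of V = |3.86|·16 = 61.76.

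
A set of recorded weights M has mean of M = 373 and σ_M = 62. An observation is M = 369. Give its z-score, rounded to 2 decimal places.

z = (M − mean of M) / σ_M = (369 − 373) / 62 ≈ -0.06.

z = -0.06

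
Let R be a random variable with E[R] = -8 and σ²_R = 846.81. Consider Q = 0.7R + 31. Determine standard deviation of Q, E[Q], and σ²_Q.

standard deviation of Q = 20.37, E[Q] = 25.4, σ²_Q = 414.9369

Q = 0.7R + 31 is linear with a = 0.7, b = 31.
standard deviation of R = √846.81 = 29.1.
standard deviation of Q = |a|·standard deviation of R = |0.7|·29.1 = 20.37.
E[Q] = a·E[R] + b = 0.7·(-8) + 31 = 25.4.
σ²_Q = a²·σ²_R = 0.7²·846.81 = 414.9369 (the additive constant 31 does not affect variance).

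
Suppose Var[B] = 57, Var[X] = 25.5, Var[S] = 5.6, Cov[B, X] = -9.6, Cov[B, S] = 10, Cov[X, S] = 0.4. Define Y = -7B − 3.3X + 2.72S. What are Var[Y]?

Var[Y] = a²·Var[B] + b²·Var[X] + c²·Var[S] + 2ab·Cov[B, X] + 2ac·Cov[B, S] + 2bc·Cov[X, S], with a = -7, b = -3.3, c = 2.72.
= 2793 + 277.695 + 41.43104 + (-443.52) + (-380.8) + (-7.1808)
= 2280.62524.

Var[Y] = 2280.62524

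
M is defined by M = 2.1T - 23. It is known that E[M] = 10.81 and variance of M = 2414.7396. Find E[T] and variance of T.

E[T] = 16.1, variance of T = 547.56

From M = 2.1T - 23: E[M] = a·E[T] + b, so E[T] = (E[M] − b)/a = (10.81 − (-23))/2.1 = 16.1.
variance of M = a²·variance of T, so variance of T = 2414.7396/2.1² = 547.56.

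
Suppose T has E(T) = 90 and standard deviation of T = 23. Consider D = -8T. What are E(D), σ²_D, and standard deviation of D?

E(D) = -720, σ²_D = 33856, standard deviation of D = 184

D = -8T is linear with a = -8, b = 0.
E(D) = a·E(T) + b = (-8)·90 = -720.
σ²_T = 23² = 529.
σ²_D = a²·σ²_T = (-8)²·529 = 33856.
standard deviation of D = |a|·standard deviation of T = |-8|·23 = 184.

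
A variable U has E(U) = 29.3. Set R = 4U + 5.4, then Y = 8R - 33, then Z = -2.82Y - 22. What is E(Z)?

E(R) = 4·29.3 + 5.4 = 122.6.
E(Y) = 8·122.6 + (-33) = 947.8.
E(Z) = (-2.82)·947.8 + (-22) = -2694.796.

E(Z) = -2694.796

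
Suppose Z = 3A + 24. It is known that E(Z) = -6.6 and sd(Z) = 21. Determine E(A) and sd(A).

E(A) = -10.2, sd(A) = 7

From Z = 3A + 24: E(Z) = a·E(A) + b, so E(A) = (E(Z) − b)/a = (-6.6 − 24)/3 = -10.2.
sd(Z) = |a|·sd(A), so sd(A) = 21/|3| = 7.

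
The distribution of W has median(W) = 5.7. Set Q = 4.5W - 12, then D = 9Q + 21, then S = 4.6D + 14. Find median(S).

median(Q) = 4.5·5.7 + (-12) = 13.65.
median(D) = 9·13.65 + 21 = 143.85.
median(S) = 4.6·143.85 + 14 = 675.71.

median(S) = 675.71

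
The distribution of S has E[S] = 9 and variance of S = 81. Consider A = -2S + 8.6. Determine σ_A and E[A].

A = -2S + 8.6 is linear with a = -2, b = 8.6.
σ_S = √81 = 9.
σ_A = |a|·σ_S = |-2|·9 = 18.
E[A] = a·E[S] + b = (-2)·9 + 8.6 = -9.4.

σ_A = 18, E[A] = -9.4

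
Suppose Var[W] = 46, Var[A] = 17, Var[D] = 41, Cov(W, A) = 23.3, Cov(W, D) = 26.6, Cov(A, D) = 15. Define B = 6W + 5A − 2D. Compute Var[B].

Var[B] = 2704.6

Var[B] = a²·Var[W] + b²·Var[A] + c²·Var[D] + 2ab·Cov(W, A) + 2ac·Cov(W, D) + 2bc·Cov(A, D), with a = 6, b = 5, c = -2.
= 1656 + 425 + 164 + 1398 + (-638.4) + (-300)
= 2704.6.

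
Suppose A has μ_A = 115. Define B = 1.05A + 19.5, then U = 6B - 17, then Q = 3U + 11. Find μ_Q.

μ_B = 1.05·115 + 19.5 = 140.25.
μ_U = 6·140.25 + (-17) = 824.5.
μ_Q = 3·824.5 + 11 = 2484.5.

μ_Q = 2484.5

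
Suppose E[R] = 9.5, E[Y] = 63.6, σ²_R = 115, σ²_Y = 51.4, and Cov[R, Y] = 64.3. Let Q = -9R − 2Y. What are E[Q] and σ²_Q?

E[Q] = (-9)·E[R] + (-2)·E[Y] = (-9)·9.5 + (-2)·63.6 = -212.7.
σ²_Q = a²·σ²_R + b²·σ²_Y + 2ab·Cov[R, Y] with a = -9, b = -2.
= (-9)²·115 + (-2)²·51.4 + 2·(-9)·(-2)·64.3
= 9315 + 205.6 + 2314.8 = 11835.4.

E[Q] = -212.7, σ²_Q = 11835.4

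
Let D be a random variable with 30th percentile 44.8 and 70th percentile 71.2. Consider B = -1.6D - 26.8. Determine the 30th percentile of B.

30th percentile of B = -140.72

Since a = -1.6 < 0 the transformation is decreasing, reversing order: the 30th percentile of B corresponds to the 70th percentile of D.
So P_{30}(B) = a·P_{70}(D) + b = (-1.6)·71.2 + (-26.8) = -140.72.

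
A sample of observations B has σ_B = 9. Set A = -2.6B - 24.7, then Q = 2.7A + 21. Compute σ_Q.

σ_A = |-2.6|·9 = 23.4.
σ_Q = |2.7|·23.4 = 63.18.

σ_Q = 63.18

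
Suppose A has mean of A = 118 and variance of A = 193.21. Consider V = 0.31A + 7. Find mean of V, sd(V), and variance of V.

mean of V = 43.58, sd(V) = 4.309, variance of V = 18.567481

V = 0.31A + 7 is linear with a = 0.31, b = 7.
mean of V = a·mean of A + b = 0.31·118 + 7 = 43.58.
sd(A) = √193.21 = 13.9.
sd(V) = |a|·sd(A) = |0.31|·13.9 = 4.309.
variance of V = a²·variance of A = 0.31²·193.21 = 18.567481 (the additive constant 7 does not affect variance).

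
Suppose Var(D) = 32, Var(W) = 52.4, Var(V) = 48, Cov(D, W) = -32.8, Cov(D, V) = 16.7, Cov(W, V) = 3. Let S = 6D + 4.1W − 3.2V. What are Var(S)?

Var(S) = 190.604

Var(S) = a²·Var(D) + b²·Var(W) + c²·Var(V) + 2ab·Cov(D, W) + 2ac·Cov(D, V) + 2bc·Cov(W, V), with a = 6, b = 4.1, c = -3.2.
= 1152 + 880.844 + 491.52 + (-1613.76) + (-641.28) + (-78.72)
= 190.604.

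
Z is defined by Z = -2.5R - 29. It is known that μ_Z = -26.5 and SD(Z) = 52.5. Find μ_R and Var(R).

μ_R = -1, Var(R) = 441

From Z = -2.5R - 29: μ_Z = a·μ_R + b, so μ_R = (μ_Z − b)/a = (-26.5 − (-29))/(-2.5) = -1.
Var(Z) = 52.5² = 2756.25.
Var(Z) = a²·Var(R), so Var(R) = 2756.25/(-2.5)² = 441.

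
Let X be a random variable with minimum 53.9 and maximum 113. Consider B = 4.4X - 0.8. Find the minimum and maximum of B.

a = 4.4 > 0, so min(B) = a·min(X)+b = 4.4·53.9 + (-0.8) = 236.36 and max(B) = 4.4·113 + (-0.8) = 496.4.

min(B) = 236.36, max(B) = 496.4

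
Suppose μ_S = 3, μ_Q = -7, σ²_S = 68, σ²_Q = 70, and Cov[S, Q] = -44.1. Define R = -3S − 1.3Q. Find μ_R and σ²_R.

μ_R = 0.1, σ²_R = 386.32

μ_R = (-3)·μ_S + (-1.3)·μ_Q = (-3)·3 + (-1.3)·(-7) = 0.1.
σ²_R = a²·σ²_S + b²·σ²_Q + 2ab·Cov[S, Q] with a = -3, b = -1.3.
= (-3)²·68 + (-1.3)²·70 + 2·(-3)·(-1.3)·(-44.1)
= 612 + 118.3 + (-343.98) = 386.32.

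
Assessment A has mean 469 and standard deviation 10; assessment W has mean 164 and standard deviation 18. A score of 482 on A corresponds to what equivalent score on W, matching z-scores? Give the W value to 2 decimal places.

W = 187.40

z = (482 − 469)/10 = 1.3.
W = 164 + z·18 = 164 + (482 − 469)·18/10 = 187.40.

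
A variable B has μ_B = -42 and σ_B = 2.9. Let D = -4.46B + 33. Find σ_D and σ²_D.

D = -4.46B + 33 is linear with a = -4.46, b = 33.
σ_D = |a|·σ_B = |-4.46|·2.9 = 12.934.
σ²_B = 2.9² = 8.41.
σ²_D = a²·σ²_B = (-4.46)²·8.41 = 167.288356 (the additive constant 33 does not affect variance).

σ_D = 12.934, σ²_D = 167.288356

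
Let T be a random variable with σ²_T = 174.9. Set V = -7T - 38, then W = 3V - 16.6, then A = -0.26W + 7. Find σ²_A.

σ²_V = (-7)²·174.9 = 8570.1.
σ²_W = 3²·8570.1 = 77130.9.
σ²_A = (-0.26)²·77130.9 = 5214.04884.

σ²_A = 5214.04884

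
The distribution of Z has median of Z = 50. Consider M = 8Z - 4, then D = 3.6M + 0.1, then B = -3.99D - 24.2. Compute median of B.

median of M = 8·50 + (-4) = 396.
median of D = 3.6·396 + 0.1 = 1425.7.
median of B = (-3.99)·1425.7 + (-24.2) = -5712.743.

median of B = -5712.743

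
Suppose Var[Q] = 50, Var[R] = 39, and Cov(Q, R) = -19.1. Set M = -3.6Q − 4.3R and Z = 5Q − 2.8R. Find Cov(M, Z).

Cov(M, Z) = -212.318

By bilinearity, Cov(M, Z) = ac·Var[Q] + bd·Var[R] + (ad+bc)·Cov(Q, R), with a=-3.6, b=-4.3, c=5, d=-2.8.
ac·Var[Q] = (-3.6)·5·50 = -900
bd·Var[R] = (-4.3)·(-2.8)·39 = 469.56
(ad+bc)·Cov(Q, R) = (-11.42)·(-19.1) = 218.122
Cov(M, Z) = -900 + 469.56 + 218.122 = -212.318.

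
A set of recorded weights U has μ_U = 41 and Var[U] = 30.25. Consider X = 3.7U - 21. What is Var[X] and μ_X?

X = 3.7U - 21 is linear with a = 3.7, b = -21.
Var[X] = a²·Var[U] = 3.7²·30.25 = 414.1225 (the additive constant -21 does not affect variance).
μ_X = a·μ_U + b = 3.7·41 + (-21) = 130.7.

Var[X] = 414.1225, μ_X = 130.7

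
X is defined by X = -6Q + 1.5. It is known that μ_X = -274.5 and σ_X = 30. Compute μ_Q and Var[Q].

From X = -6Q + 1.5: μ_X = a·μ_Q + b, so μ_Q = (μ_X − b)/a = (-274.5 − 1.5)/(-6) = 46.
Var[X] = 30² = 900.
Var[X] = a²·Var[Q], so Var[Q] = 900/(-6)² = 25.

μ_Q = 46, Var[Q] = 25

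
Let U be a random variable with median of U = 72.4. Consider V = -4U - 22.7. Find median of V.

A linear map preserves order up to sign, so median of V = a·median of U + b = (-4)·72.4 + (-22.7) = -312.3.

median of V = -312.3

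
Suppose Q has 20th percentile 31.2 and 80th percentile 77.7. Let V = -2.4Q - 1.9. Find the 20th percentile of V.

20th percentile of V = -188.38

Since a = -2.4 < 0 the transformation is decreasing, reversing order: the 20th percentile of V corresponds to the 80th percentile of Q.
So P_{20}(V) = a·P_{80}(Q) + b = (-2.4)·77.7 + (-1.9) = -188.38.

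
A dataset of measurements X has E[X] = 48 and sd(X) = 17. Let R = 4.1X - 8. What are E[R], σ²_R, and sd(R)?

E[R] = 188.8, σ²_R = 4858.09, sd(R) = 69.7

R = 4.1X - 8 is linear with a = 4.1, b = -8.
E[R] = a·E[X] + b = 4.1·48 + (-8) = 188.8.
σ²_X = 17² = 289.
σ²_R = a²·σ²_X = 4.1²·289 = 4858.09 (the additive constant -8 does not affect variance).
sd(R) = |a|·sd(X) = |4.1|·17 = 69.7.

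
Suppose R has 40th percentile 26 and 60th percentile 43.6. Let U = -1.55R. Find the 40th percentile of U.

Since a = -1.55 < 0 the transformation is decreasing, reversing order: the 40th percentile of U corresponds to the 60th percentile of R.
So P_{40}(U) = a·P_{60}(R) + b = (-1.55)·43.6 = -67.58.

40th percentile of U = -67.58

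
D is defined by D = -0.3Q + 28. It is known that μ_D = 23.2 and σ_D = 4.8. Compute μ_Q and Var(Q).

From D = -0.3Q + 28: μ_D = a·μ_Q + b, so μ_Q = (μ_D − b)/a = (23.2 − 28)/(-0.3) = 16.
Var(D) = 4.8² = 23.04.
Var(D) = a²·Var(Q), so Var(Q) = 23.04/(-0.3)² = 256.

μ_Q = 16, Var(Q) = 256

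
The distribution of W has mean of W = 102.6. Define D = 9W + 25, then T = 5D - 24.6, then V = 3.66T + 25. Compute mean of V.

mean of V = 17290.684

mean of D = 9·102.6 + 25 = 948.4.
mean of T = 5·948.4 + (-24.6) = 4717.4.
mean of V = 3.66·4717.4 + 25 = 17290.684.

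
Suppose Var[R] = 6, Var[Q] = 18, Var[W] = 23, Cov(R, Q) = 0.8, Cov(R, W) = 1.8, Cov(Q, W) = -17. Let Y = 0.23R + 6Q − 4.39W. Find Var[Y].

Var[Y] = 1985.70878

Var[Y] = a²·Var[R] + b²·Var[Q] + c²·Var[W] + 2ab·Cov(R, Q) + 2ac·Cov(R, W) + 2bc·Cov(Q, W), with a = 0.23, b = 6, c = -4.39.
= 0.3174 + 648 + 443.2583 + 2.208 + (-3.63492) + 895.56
= 1985.70878.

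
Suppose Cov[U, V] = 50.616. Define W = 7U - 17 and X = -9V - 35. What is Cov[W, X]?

Cov[W, X] = a·c·Cov[U, V] = 7·(-9)·50.616 = -3188.808. Additive constants drop out.

Cov[W, X] = -3188.808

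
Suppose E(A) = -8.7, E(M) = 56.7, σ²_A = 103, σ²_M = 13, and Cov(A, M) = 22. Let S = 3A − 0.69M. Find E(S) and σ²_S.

E(S) = 3·E(A) + (-0.69)·E(M) = 3·(-8.7) + (-0.69)·56.7 = -65.223.
σ²_S = a²·σ²_A + b²·σ²_M + 2ab·Cov(A, M) with a = 3, b = -0.69.
= 3²·103 + (-0.69)²·13 + 2·3·(-0.69)·22
= 927 + 6.1893 + (-91.08) = 842.1093.

E(S) = -65.223, σ²_S = 842.1093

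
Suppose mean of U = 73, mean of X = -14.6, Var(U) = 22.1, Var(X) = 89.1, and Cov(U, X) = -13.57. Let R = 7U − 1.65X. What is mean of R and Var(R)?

mean of R = 535.09, Var(R) = 1638.94175

mean of R = 7·mean of U + (-1.65)·mean of X = 7·73 + (-1.65)·(-14.6) = 535.09.
Var(R) = a²·Var(U) + b²·Var(X) + 2ab·Cov(U, X) with a = 7, b = -1.65.
= 7²·22.1 + (-1.65)²·89.1 + 2·7·(-1.65)·(-13.57)
= 1082.9 + 242.57475 + 313.467 = 1638.94175.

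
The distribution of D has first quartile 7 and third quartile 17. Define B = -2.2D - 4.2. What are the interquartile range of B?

IQR of D = Q3 − Q1 = 17 − 7 = 10.
Under B = aD + b, IQR(B) = |a|·IQR(D) = |-2.2|·10 = 22 (shifts cancel; spread scales by |a|).

IQR(B) = 22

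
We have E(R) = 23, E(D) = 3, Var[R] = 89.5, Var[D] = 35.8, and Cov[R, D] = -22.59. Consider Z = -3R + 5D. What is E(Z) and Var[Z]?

E(Z) = (-3)·E(R) + 5·E(D) = (-3)·23 + 5·3 = -54.
Var[Z] = a²·Var[R] + b²·Var[D] + 2ab·Cov[R, D] with a = -3, b = 5.
= (-3)²·89.5 + 5²·35.8 + 2·(-3)·5·(-22.59)
= 805.5 + 895 + 677.7 = 2378.2.

E(Z) = -54, Var[Z] = 2378.2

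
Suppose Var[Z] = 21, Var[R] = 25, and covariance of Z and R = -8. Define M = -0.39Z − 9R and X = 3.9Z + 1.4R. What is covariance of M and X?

By bilinearity, covariance of M and X = ac·Var[Z] + bd·Var[R] + (ad+bc)·covariance of Z and R, with a=-0.39, b=-9, c=3.9, d=1.4.
ac·Var[Z] = (-0.39)·3.9·21 = -31.941
bd·Var[R] = (-9)·1.4·25 = -315
(ad+bc)·covariance of Z and R = (-35.646)·(-8) = 285.168
covariance of M and X = -31.941 + (-315) + 285.168 = -61.773.

covariance of M and X = -61.773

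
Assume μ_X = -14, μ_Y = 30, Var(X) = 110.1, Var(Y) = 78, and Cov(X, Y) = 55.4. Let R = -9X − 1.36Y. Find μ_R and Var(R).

μ_R = 85.2, Var(R) = 10418.5608

μ_R = (-9)·μ_X + (-1.36)·μ_Y = (-9)·(-14) + (-1.36)·30 = 85.2.
Var(R) = a²·Var(X) + b²·Var(Y) + 2ab·Cov(X, Y) with a = -9, b = -1.36.
= (-9)²·110.1 + (-1.36)²·78 + 2·(-9)·(-1.36)·55.4
= 8918.1 + 144.2688 + 1356.192 = 10418.5608.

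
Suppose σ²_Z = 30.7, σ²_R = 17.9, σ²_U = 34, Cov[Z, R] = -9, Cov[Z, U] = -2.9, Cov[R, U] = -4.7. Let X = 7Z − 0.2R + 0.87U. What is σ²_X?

σ²_X = 1522.2642

σ²_X = a²·σ²_Z + b²·σ²_R + c²·σ²_U + 2ab·Cov[Z, R] + 2ac·Cov[Z, U] + 2bc·Cov[R, U], with a = 7, b = -0.2, c = 0.87.
= 1504.3 + 0.716 + 25.7346 + 25.2 + (-35.322) + 1.6356
= 1522.2642.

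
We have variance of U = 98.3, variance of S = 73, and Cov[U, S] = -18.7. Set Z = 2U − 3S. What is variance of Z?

variance of Z = 1274.6

variance of Z = a²·variance of U + b²·variance of S + 2ab·Cov[U, S] with a = 2, b = -3.
= 2²·98.3 + (-3)²·73 + 2·2·(-3)·(-18.7)
= 393.2 + 657 + 224.4 = 1274.6.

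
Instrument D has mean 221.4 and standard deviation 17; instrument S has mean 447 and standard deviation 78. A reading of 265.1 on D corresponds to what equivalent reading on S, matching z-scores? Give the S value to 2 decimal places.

z = (265.1 − 221.4)/17 ≈ 2.5706.
S = 447 + z·78 = 447 + (265.1 − 221.4)·78/17 ≈ 647.51.

S = 647.51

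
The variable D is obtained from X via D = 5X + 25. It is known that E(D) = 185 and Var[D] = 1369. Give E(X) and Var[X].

E(X) = 32, Var[X] = 54.76

From D = 5X + 25: E(D) = a·E(X) + b, so E(X) = (E(D) − b)/a = (185 − 25)/5 = 32.
Var[D] = a²·Var[X], so Var[X] = 1369/5² = 54.76.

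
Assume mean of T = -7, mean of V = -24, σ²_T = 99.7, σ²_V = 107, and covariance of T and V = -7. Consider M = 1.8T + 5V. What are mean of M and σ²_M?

mean of M = -132.6, σ²_M = 2872.028

mean of M = 1.8·mean of T + 5·mean of V = 1.8·(-7) + 5·(-24) = -132.6.
σ²_M = a²·σ²_T + b²·σ²_V + 2ab·covariance of T and V with a = 1.8, b = 5.
= 1.8²·99.7 + 5²·107 + 2·1.8·5·(-7)
= 323.028 + 2675 + (-126) = 2872.028.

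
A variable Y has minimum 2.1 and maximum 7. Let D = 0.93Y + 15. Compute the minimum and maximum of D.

min(D) = 16.953, max(D) = 21.51

a = 0.93 > 0, so min(D) = a·min(Y)+b = 0.93·2.1 + 15 = 16.953 and max(D) = 0.93·7 + 15 = 21.51.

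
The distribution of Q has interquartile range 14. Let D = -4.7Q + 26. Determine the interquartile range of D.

Under D = aQ + b, IQR(D) = |a|·IQR(Q) = |-4.7|·14 = 65.8 (shifts cancel; spread scales by |a|).

IQR(D) = 65.8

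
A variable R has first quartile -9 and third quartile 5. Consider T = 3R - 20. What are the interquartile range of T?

IQR(T) = 42

IQR of R = Q3 − Q1 = 5 − (-9) = 14.
Under T = aR + b, IQR(T) = |a|·IQR(R) = |3|·14 = 42 (shifts cancel; spread scales by |a|).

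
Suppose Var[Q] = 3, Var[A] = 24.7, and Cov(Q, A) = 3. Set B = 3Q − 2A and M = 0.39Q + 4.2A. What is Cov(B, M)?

Cov(B, M) = -168.51

By bilinearity, Cov(B, M) = ac·Var[Q] + bd·Var[A] + (ad+bc)·Cov(Q, A), with a=3, b=-2, c=0.39, d=4.2.
ac·Var[Q] = 3·0.39·3 = 3.51
bd·Var[A] = (-2)·4.2·24.7 = -207.48
(ad+bc)·Cov(Q, A) = (11.82)·3 = 35.46
Cov(B, M) = 3.51 + (-207.48) + 35.46 = -168.51.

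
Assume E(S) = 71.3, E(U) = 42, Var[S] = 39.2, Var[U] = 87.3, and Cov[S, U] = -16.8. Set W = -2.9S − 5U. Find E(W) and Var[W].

E(W) = -416.77, Var[W] = 2024.972

E(W) = (-2.9)·E(S) + (-5)·E(U) = (-2.9)·71.3 + (-5)·42 = -416.77.
Var[W] = a²·Var[S] + b²·Var[U] + 2ab·Cov[S, U] with a = -2.9, b = -5.
= (-2.9)²·39.2 + (-5)²·87.3 + 2·(-2.9)·(-5)·(-16.8)
= 329.672 + 2182.5 + (-487.2) = 2024.972.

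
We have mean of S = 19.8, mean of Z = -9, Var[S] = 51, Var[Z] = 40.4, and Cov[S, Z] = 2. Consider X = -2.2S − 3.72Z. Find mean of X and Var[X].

mean of X = (-2.2)·mean of S + (-3.72)·mean of Z = (-2.2)·19.8 + (-3.72)·(-9) = -10.08.
Var[X] = a²·Var[S] + b²·Var[Z] + 2ab·Cov[S, Z] with a = -2.2, b = -3.72.
= (-2.2)²·51 + (-3.72)²·40.4 + 2·(-2.2)·(-3.72)·2
= 246.84 + 559.07136 + 32.736 = 838.64736.

mean of X = -10.08, Var[X] = 838.64736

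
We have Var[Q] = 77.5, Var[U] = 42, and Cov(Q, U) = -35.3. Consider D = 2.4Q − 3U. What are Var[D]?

Var[D] = 1332.72

Var[D] = a²·Var[Q] + b²·Var[U] + 2ab·Cov(Q, U) with a = 2.4, b = -3.
= 2.4²·77.5 + (-3)²·42 + 2·2.4·(-3)·(-35.3)
= 446.4 + 378 + 508.32 = 1332.72.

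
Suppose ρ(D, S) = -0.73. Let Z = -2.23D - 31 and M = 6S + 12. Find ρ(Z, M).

Linear rescalings preserve |correlation|; the slopes -2.23 and 6 have opposite signs, so the correlation flips sign: ρ(Z, M) = −ρ(D, S) = 0.73.

ρ(Z, M) = 0.73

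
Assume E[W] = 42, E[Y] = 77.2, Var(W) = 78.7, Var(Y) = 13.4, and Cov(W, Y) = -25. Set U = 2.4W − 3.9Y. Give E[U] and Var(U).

E[U] = -200.28, Var(U) = 1125.126

E[U] = 2.4·E[W] + (-3.9)·E[Y] = 2.4·42 + (-3.9)·77.2 = -200.28.
Var(U) = a²·Var(W) + b²·Var(Y) + 2ab·Cov(W, Y) with a = 2.4, b = -3.9.
= 2.4²·78.7 + (-3.9)²·13.4 + 2·2.4·(-3.9)·(-25)
= 453.312 + 203.814 + 468 = 1125.126.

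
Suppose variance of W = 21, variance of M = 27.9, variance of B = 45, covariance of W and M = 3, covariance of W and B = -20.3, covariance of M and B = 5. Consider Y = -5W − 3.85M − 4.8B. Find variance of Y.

variance of Y = 1301.24775

variance of Y = a²·variance of W + b²·variance of M + c²·variance of B + 2ab·covariance of W and M + 2ac·covariance of W and B + 2bc·covariance of M and B, with a = -5, b = -3.85, c = -4.8.
= 525 + 413.54775 + 1036.8 + 115.5 + (-974.4) + 184.8
= 1301.24775.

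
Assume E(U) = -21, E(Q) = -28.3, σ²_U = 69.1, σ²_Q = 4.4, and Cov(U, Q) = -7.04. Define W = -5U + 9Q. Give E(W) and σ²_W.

E(W) = -149.7, σ²_W = 2717.5

E(W) = (-5)·E(U) + 9·E(Q) = (-5)·(-21) + 9·(-28.3) = -149.7.
σ²_W = a²·σ²_U + b²·σ²_Q + 2ab·Cov(U, Q) with a = -5, b = 9.
= (-5)²·69.1 + 9²·4.4 + 2·(-5)·9·(-7.04)
= 1727.5 + 356.4 + 633.6 = 2717.5.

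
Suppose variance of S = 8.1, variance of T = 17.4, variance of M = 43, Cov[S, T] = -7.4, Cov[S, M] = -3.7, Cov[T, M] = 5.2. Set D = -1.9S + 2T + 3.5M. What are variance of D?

variance of D = a²·variance of S + b²·variance of T + c²·variance of M + 2ab·Cov[S, T] + 2ac·Cov[S, M] + 2bc·Cov[T, M], with a = -1.9, b = 2, c = 3.5.
= 29.241 + 69.6 + 526.75 + 56.24 + 49.21 + 72.8
= 803.841.

variance of D = 803.841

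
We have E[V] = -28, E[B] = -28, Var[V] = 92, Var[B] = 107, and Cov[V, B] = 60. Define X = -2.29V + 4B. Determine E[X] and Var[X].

E[X] = (-2.29)·E[V] + 4·E[B] = (-2.29)·(-28) + 4·(-28) = -47.88.
Var[X] = a²·Var[V] + b²·Var[B] + 2ab·Cov[V, B] with a = -2.29, b = 4.
= (-2.29)²·92 + 4²·107 + 2·(-2.29)·4·60
= 482.4572 + 1712 + (-1099.2) = 1095.2572.

E[X] = -47.88, Var[X] = 1095.2572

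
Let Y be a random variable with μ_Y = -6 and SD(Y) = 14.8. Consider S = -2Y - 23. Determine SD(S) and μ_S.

S = -2Y - 23 is linear with a = -2, b = -23.
SD(S) = |a|·SD(Y) = |-2|·14.8 = 29.6.
μ_S = a·μ_Y + b = (-2)·(-6) + (-23) = -11.

SD(S) = 29.6, μ_S = -11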